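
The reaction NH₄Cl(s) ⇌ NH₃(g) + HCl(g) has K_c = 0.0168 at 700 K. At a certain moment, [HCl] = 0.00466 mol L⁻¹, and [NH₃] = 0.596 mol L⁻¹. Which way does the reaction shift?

(NH₄Cl is a pure solid — omitted from Q_c.)
Q_c = [NH₃]·[HCl] = (0.596)·(0.00466) = 0.00278
Q_c = 0.00278 < K_c = 0.0168, so the forward reaction proceeds.

in the forward direction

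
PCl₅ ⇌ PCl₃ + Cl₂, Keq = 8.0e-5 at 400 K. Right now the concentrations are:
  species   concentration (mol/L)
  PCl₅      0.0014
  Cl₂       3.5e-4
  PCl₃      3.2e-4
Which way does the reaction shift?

at equilibrium

Q = [PCl₃]·[Cl₂] / [PCl₅] = (3.2e-4)·(3.5e-4) / (0.0014) = 8.0e-5
Q = 8.0e-5 = Keq, so the system is already at equilibrium.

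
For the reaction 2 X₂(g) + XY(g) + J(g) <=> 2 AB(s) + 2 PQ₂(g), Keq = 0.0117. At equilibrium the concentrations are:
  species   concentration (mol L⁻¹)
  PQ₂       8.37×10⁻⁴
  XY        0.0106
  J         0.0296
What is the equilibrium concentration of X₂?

[X₂] = 0.437 mol L⁻¹

(AB is a pure solid — omitted from Keq.)
At equilibrium, Keq = [PQ₂]² / ([X₂]²·[XY]·[J]) = 0.0117.
(8.37×10⁻⁴)² / (([X₂])²·(0.0106)·(0.0296)) = 0.0117
[X₂]² = 0.191 ⇒ [X₂] = 0.437 mol L⁻¹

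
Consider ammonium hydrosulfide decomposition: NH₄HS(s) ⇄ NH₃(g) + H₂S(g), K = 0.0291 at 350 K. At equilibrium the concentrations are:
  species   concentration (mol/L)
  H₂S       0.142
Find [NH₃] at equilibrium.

(NH₄HS is a pure solid — omitted from K.)
At equilibrium, K = [NH₃]·[H₂S] = 0.0291.
([NH₃])·(0.142) = 0.0291
[NH₃] = 0.205 mol/L

[NH₃] = 0.205 mol/L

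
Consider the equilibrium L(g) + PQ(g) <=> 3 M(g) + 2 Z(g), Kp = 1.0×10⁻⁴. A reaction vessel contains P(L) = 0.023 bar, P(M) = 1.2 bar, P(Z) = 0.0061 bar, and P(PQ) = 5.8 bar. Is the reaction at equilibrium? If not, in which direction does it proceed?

in the reverse direction

Qp = P(M)³·P(Z)² / (P(L)·P(PQ)) = (1.2)³·(0.0061)² / ((0.023)·(5.8)) = 4.8×10⁻⁴
Qp = 4.8×10⁻⁴ > Kp = 1.0×10⁻⁴, so the reverse reaction proceeds.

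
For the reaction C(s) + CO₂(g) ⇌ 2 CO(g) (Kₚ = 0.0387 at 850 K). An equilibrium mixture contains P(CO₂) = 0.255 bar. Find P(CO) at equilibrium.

P(CO) = 0.0993 bar

(C is a pure solid — omitted from Kₚ.)
At equilibrium, Kₚ = P(CO)² / P(CO₂) = 0.0387.
(P(CO))² / (0.255) = 0.0387
P(CO)² = 0.00987 ⇒ P(CO) = 0.0993 bar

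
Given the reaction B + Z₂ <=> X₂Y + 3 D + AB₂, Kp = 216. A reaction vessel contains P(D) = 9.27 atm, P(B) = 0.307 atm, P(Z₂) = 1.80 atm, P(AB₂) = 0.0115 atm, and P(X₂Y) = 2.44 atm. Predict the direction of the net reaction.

Qp = P(X₂Y)·P(D)³·P(AB₂) / (P(B)·P(Z₂)) = (2.44)·(9.27)³·(0.0115) / ((0.307)·(1.80)) = 40.4
Qp = 40.4 < Kp = 216, so the forward reaction proceeds.

forward (toward products)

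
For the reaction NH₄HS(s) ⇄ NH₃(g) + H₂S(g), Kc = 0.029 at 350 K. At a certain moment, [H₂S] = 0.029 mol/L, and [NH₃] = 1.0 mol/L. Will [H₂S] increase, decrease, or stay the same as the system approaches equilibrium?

(NH₄HS is a pure solid — omitted from Qc.)
Qc = [NH₃]·[H₂S] = (1.0)·(0.029) = 0.029
Qc = 0.029 = Kc; the system is at equilibrium.

stay the same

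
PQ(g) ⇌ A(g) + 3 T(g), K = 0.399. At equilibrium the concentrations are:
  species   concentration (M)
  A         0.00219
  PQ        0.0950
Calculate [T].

[T] = 2.59 M

At equilibrium, K = [A]·[T]³ / [PQ] = 0.399.
(0.00219)·([T])³ / (0.0950) = 0.399
[T]³ = 17.3 ⇒ [T] = 2.59 M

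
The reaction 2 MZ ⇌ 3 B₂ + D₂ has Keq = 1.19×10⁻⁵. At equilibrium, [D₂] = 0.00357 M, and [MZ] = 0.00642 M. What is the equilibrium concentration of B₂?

[B₂] = 0.00516 M

At equilibrium, Keq = [B₂]³·[D₂] / [MZ]² = 1.19×10⁻⁵.
([B₂])³·(0.00357) / (0.00642)² = 1.19×10⁻⁵
[B₂]³ = 1.37×10⁻⁷ ⇒ [B₂] = 0.00516 M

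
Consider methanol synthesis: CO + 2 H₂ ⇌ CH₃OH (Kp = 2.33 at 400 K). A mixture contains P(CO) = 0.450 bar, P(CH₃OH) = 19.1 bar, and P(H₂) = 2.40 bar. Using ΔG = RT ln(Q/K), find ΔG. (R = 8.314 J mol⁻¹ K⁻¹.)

Qp = P(CH₃OH) / (P(CO)·P(H₂)²) = (19.1) / ((0.450)·(2.40)²) = 7.37
ΔG = RT ln(Qp/Kp) = (8.314 J mol⁻¹ K⁻¹)(400 K) × ln(7.37/2.33)
   = (3.326 kJ/mol)(1.152) = 3.83 kJ/mol
ΔG > 0, so the forward reaction is non-spontaneous (proceeds in reverse).

ΔG = 3.83 kJ/mol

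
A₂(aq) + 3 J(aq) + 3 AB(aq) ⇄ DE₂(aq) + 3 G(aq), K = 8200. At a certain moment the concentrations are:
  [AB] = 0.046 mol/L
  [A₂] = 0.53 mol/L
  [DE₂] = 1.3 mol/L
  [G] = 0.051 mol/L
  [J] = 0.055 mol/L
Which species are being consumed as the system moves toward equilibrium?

DE₂, G (products)

Q = [DE₂]·[G]³ / ([A₂]·[J]³·[AB]³) = (1.3)·(0.051)³ / ((0.53)·(0.055)³·(0.046)³) = 20000
Q = 20000 > K = 8200: net reverse reaction.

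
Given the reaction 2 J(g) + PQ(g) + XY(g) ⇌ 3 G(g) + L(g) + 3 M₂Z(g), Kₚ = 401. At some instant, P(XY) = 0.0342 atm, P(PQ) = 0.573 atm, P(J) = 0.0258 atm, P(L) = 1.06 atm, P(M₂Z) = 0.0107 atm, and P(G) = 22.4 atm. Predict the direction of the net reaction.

to the left

Qₚ = P(G)³·P(L)·P(M₂Z)³ / (P(J)²·P(PQ)·P(XY)) = (22.4)³·(1.06)·(0.0107)³ / ((0.0258)²·(0.573)·(0.0342)) = 1120
Qₚ = 1120 > Kₚ = 401, so the reverse reaction proceeds.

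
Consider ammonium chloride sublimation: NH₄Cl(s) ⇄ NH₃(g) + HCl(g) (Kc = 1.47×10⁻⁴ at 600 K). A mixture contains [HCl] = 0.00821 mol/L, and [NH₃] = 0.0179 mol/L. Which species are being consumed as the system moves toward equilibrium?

(NH₄Cl is a pure solid — omitted from Qc.)
Qc = [NH₃]·[HCl] = (0.0179)·(0.00821) = 1.47×10⁻⁴
Qc = 1.47×10⁻⁴ = Kc; the system is at equilibrium.

none (at equilibrium)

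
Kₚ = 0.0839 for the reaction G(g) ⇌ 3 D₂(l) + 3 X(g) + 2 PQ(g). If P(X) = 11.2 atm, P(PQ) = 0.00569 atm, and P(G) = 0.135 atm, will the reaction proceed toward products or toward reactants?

to the left

(D₂ is a pure liquid — omitted from Qₚ.)
Qₚ = P(X)³·P(PQ)² / P(G) = (11.2)³·(0.00569)² / (0.135) = 0.337
Qₚ = 0.337 > Kₚ = 0.0839, so the reverse reaction proceeds.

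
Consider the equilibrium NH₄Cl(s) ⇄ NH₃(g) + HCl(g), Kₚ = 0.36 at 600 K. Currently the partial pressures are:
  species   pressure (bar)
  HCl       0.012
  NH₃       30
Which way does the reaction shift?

(NH₄Cl is a pure solid — omitted from Qₚ.)
Qₚ = P(NH₃)·P(HCl) = (30)·(0.012) = 0.36
Qₚ = 0.36 = Kₚ, so the system is already at equilibrium.

at equilibrium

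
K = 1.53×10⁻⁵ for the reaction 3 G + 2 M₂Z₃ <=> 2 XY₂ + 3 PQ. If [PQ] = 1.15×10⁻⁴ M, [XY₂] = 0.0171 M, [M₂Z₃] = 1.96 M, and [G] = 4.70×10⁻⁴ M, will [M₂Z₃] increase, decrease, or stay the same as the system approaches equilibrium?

decrease

Q = [XY₂]²·[PQ]³ / ([G]³·[M₂Z₃]²) = (0.0171)²·(1.15×10⁻⁴)³ / ((4.70×10⁻⁴)³·(1.96)²) = 1.12×10⁻⁶
Q = 1.12×10⁻⁶ < K = 1.53×10⁻⁵: net forward reaction.
M₂Z₃ is a reactant, so it decreases.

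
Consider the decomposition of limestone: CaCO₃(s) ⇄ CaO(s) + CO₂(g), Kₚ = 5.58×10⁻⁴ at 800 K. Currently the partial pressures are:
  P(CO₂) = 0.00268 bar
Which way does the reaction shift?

(CaCO₃, CaO are pure solids — omitted from Qₚ.)
Qₚ = P(CO₂) = 0.00268
Qₚ = 0.00268 > Kₚ = 5.58×10⁻⁴, so the reverse reaction proceeds.

to the left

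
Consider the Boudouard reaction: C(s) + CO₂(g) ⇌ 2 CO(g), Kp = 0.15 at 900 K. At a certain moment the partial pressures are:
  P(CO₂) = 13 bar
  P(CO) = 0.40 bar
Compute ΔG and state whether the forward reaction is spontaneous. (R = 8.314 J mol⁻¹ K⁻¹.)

(C is a pure solid — omitted from Qp.)
Qp = P(CO)² / P(CO₂) = (0.40)² / (13) = 0.0123
ΔG = RT ln(Qp/Kp) = (8.314 J mol⁻¹ K⁻¹)(900 K) × ln(0.0123/0.15)
   = (7.483 kJ/mol)(-2.501) = -18.7 kJ/mol
ΔG < 0, so the forward reaction is spontaneous (proceeds forward).

ΔG = -18.7 kJ/mol; the forward reaction is spontaneous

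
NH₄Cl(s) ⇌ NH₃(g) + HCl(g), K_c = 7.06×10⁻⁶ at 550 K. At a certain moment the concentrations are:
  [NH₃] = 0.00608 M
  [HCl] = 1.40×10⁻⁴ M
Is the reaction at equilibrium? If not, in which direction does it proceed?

(NH₄Cl is a pure solid — omitted from Q_c.)
Q_c = [NH₃]·[HCl] = (0.00608)·(1.40×10⁻⁴) = 8.51×10⁻⁷
Q_c = 8.51×10⁻⁷ < K_c = 7.06×10⁻⁶, so the forward reaction proceeds.

toward products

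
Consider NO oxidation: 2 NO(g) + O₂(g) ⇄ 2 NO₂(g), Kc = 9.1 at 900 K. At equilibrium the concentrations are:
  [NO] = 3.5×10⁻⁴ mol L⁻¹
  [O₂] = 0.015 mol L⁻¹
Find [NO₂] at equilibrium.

[NO₂] = 1.3×10⁻⁴ mol L⁻¹

At equilibrium, Kc = [NO₂]² / ([NO]²·[O₂]) = 9.1.
([NO₂])² / ((3.5×10⁻⁴)²·(0.015)) = 9.1
[NO₂]² = 1.67×10⁻⁸ ⇒ [NO₂] = 1.3×10⁻⁴ mol L⁻¹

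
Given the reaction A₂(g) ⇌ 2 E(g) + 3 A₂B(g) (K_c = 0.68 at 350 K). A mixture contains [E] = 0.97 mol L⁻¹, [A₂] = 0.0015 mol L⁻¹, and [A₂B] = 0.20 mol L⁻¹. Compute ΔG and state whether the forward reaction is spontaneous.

Q_c = [E]²·[A₂B]³ / [A₂] = (0.97)²·(0.20)³ / (0.0015) = 5.02
ΔG = RT ln(Q_c/K_c) = (8.314 J mol⁻¹ K⁻¹)(350 K) × ln(5.02/0.68)
   = (2.910 kJ/mol)(1.999) = 5.82 kJ/mol
ΔG > 0, so the forward reaction is non-spontaneous (proceeds in reverse).

ΔG = 5.82 kJ/mol; the forward reaction is non-spontaneous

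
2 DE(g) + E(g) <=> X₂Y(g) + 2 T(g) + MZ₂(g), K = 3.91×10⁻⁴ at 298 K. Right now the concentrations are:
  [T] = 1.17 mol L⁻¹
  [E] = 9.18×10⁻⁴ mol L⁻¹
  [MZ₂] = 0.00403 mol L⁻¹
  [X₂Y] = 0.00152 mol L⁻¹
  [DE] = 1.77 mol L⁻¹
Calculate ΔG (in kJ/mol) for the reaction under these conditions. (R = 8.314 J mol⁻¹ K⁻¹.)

ΔG = 4.98 kJ/mol

Q = [X₂Y]·[T]²·[MZ₂] / ([DE]²·[E]) = (0.00152)·(1.17)²·(0.00403) / ((1.77)²·(9.18×10⁻⁴)) = 0.00292
ΔG = RT ln(Q/K) = (8.314 J mol⁻¹ K⁻¹)(298 K) × ln(0.00292/3.91×10⁻⁴)
   = (2.478 kJ/mol)(2.011) = 4.98 kJ/mol
ΔG > 0, so the forward reaction is non-spontaneous (proceeds in reverse).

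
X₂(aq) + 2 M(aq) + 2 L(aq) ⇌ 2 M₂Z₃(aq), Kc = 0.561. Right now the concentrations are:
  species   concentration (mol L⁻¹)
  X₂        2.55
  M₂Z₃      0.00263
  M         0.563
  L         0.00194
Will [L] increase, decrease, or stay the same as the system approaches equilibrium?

increase

Qc = [M₂Z₃]² / ([X₂]·[M]²·[L]²) = (0.00263)² / ((2.55)·(0.563)²·(0.00194)²) = 2.27
Qc = 2.27 > Kc = 0.561: net reverse reaction.
L is a reactant, so it increases.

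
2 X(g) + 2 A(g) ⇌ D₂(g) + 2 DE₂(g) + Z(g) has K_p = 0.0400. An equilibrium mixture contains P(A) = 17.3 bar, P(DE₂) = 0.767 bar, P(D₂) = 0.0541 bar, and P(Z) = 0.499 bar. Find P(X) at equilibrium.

At equilibrium, K_p = P(D₂)·P(DE₂)²·P(Z) / (P(X)²·P(A)²) = 0.0400.
(0.0541)·(0.767)²·(0.499) / ((P(X))²·(17.3)²) = 0.0400
P(X)² = 0.00133 ⇒ P(X) = 0.0364 bar

P(X) = 0.0364 bar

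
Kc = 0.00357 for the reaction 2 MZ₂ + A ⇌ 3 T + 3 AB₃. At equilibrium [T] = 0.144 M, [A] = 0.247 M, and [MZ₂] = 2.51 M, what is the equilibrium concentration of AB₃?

At equilibrium, Kc = [T]³·[AB₃]³ / ([MZ₂]²·[A]) = 0.00357.
(0.144)³·([AB₃])³ / ((2.51)²·(0.247)) = 0.00357
[AB₃]³ = 1.86 ⇒ [AB₃] = 1.23 M

[AB₃] = 1.23 M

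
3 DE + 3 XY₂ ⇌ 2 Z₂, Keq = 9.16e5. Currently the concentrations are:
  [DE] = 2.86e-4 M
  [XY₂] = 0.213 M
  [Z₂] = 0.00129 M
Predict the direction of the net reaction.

Q = [Z₂]² / ([DE]³·[XY₂]³) = (0.00129)² / ((2.86e-4)³·(0.213)³) = 7.36e6
Q = 7.36e6 > Keq = 9.16e5, so the reverse reaction proceeds.

to the left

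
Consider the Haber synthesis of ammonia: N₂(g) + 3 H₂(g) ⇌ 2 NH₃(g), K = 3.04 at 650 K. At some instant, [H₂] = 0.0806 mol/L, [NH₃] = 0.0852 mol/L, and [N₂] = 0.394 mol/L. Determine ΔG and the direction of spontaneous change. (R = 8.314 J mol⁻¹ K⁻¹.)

ΔG = 13.2 kJ/mol; the forward reaction is non-spontaneous

Q = [NH₃]² / ([N₂]·[H₂]³) = (0.0852)² / ((0.394)·(0.0806)³) = 35.2
ΔG = RT ln(Q/K) = (8.314 J mol⁻¹ K⁻¹)(650 K) × ln(35.2/3.04)
   = (5.404 kJ/mol)(2.449) = 13.2 kJ/mol
ΔG > 0, so the forward reaction is non-spontaneous (proceeds in reverse).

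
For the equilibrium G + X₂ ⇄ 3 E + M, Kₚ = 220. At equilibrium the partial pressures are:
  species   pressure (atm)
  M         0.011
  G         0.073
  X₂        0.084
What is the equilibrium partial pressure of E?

P(E) = 5.0 atm

At equilibrium, Kₚ = P(E)³·P(M) / (P(G)·P(X₂)) = 220.
(P(E))³·(0.011) / ((0.073)·(0.084)) = 220
P(E)³ = 123 ⇒ P(E) = 5.0 atm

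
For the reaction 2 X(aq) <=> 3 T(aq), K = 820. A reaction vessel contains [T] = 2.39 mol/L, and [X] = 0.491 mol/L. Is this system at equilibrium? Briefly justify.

Q = [T]³ / [X]² = (2.39)³ / (0.491)² = 56.6
Q = 56.6 < K = 820: net forward reaction.

no; Q < K, reaction proceeds forward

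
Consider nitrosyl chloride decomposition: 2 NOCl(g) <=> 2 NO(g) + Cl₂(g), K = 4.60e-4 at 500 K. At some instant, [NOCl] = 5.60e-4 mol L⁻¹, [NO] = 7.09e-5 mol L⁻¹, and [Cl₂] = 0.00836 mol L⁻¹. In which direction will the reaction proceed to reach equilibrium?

Q = [NO]²·[Cl₂] / [NOCl]² = (7.09e-5)²·(0.00836) / (5.60e-4)² = 1.34e-4
Q = 1.34e-4 < K = 4.60e-4, so the forward reaction proceeds.

toward products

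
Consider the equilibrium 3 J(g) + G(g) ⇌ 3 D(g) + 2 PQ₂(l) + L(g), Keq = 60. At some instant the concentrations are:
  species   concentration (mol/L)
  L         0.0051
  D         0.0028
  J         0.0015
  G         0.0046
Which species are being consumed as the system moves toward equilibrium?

J, G (reactants)

(PQ₂ is a pure liquid — omitted from Q.)
Q = [D]³·[L] / ([J]³·[G]) = (0.0028)³·(0.0051) / ((0.0015)³·(0.0046)) = 7.2
Q = 7.2 < Keq = 60: net forward reaction.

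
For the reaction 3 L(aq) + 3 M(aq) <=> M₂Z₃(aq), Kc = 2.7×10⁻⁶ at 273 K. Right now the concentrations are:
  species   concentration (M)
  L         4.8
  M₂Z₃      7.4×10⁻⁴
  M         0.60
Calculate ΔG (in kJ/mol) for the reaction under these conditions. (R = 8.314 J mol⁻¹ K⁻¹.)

Qc = [M₂Z₃] / ([L]³·[M]³) = (7.4×10⁻⁴) / ((4.8)³·(0.60)³) = 3.10×10⁻⁵
ΔG = RT ln(Qc/Kc) = (8.314 J mol⁻¹ K⁻¹)(273 K) × ln(3.10×10⁻⁵/2.7×10⁻⁶)
   = (2.270 kJ/mol)(2.441) = 5.54 kJ/mol
ΔG > 0, so the forward reaction is non-spontaneous (proceeds in reverse).

ΔG = 5.54 kJ/mol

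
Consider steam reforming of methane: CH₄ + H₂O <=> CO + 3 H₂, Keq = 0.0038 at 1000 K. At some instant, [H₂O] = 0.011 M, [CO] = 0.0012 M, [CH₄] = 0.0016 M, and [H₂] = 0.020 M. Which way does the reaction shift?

toward products

Q = [CO]·[H₂]³ / ([CH₄]·[H₂O]) = (0.0012)·(0.020)³ / ((0.0016)·(0.011)) = 5.5×10⁻⁴
Q = 5.5×10⁻⁴ < Keq = 0.0038, so the forward reaction proceeds.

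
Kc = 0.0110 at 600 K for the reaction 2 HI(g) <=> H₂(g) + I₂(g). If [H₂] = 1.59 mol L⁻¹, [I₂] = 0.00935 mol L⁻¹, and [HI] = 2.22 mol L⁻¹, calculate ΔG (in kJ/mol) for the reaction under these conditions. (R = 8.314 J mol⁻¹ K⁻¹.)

Qc = [H₂]·[I₂] / [HI]² = (1.59)·(0.00935) / (2.22)² = 0.00302
ΔG = RT ln(Qc/Kc) = (8.314 J mol⁻¹ K⁻¹)(600 K) × ln(0.00302/0.0110)
   = (4.988 kJ/mol)(-1.293) = -6.45 kJ/mol
ΔG < 0, so the forward reaction is spontaneous (proceeds forward).

ΔG = -6.45 kJ/mol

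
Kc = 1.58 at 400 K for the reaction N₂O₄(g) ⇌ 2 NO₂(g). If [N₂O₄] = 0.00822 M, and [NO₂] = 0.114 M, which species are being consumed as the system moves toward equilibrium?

Qc = [NO₂]² / [N₂O₄] = (0.114)² / (0.00822) = 1.58
Qc = 1.58 = Kc; the system is at equilibrium.

none (at equilibrium)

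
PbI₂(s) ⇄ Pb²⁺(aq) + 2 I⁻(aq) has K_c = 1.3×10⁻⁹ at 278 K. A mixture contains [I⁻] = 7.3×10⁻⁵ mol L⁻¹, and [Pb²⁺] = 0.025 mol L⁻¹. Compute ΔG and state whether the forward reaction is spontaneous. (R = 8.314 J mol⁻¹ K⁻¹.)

(PbI₂ is a pure solid — omitted from Q_c.)
Q_c = [Pb²⁺]·[I⁻]² = (0.025)·(7.3×10⁻⁵)² = 1.33×10⁻¹⁰
ΔG = RT ln(Q_c/K_c) = (8.314 J mol⁻¹ K⁻¹)(278 K) × ln(1.33×10⁻¹⁰/1.3×10⁻⁹)
   = (2.311 kJ/mol)(-2.280) = -5.27 kJ/mol
ΔG < 0, so the forward reaction is spontaneous (proceeds forward).

ΔG = -5.27 kJ/mol; the forward reaction is spontaneous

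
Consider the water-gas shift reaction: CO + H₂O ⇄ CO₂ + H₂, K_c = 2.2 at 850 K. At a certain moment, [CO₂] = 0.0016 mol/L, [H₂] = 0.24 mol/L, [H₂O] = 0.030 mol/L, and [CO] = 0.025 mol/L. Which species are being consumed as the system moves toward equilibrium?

CO, H₂O (reactants)

Q_c = [CO₂]·[H₂] / ([CO]·[H₂O]) = (0.0016)·(0.24) / ((0.025)·(0.030)) = 0.51
Q_c = 0.51 < K_c = 2.2: net forward reaction.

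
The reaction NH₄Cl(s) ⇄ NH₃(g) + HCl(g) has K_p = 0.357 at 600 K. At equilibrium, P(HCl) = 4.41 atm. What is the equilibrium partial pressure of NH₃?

(NH₄Cl is a pure solid — omitted from K_p.)
At equilibrium, K_p = P(NH₃)·P(HCl) = 0.357.
(P(NH₃))·(4.41) = 0.357
P(NH₃) = 0.0810 atm

P(NH₃) = 0.0810 atm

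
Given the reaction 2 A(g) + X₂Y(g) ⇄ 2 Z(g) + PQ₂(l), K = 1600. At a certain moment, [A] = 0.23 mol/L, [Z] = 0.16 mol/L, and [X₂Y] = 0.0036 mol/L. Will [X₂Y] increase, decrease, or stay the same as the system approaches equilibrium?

decrease

(PQ₂ is a pure liquid — omitted from Q.)
Q = [Z]² / ([A]²·[X₂Y]) = (0.16)² / ((0.23)²·(0.0036)) = 130
Q = 130 < K = 1600: net forward reaction.
X₂Y is a reactant, so it decreases.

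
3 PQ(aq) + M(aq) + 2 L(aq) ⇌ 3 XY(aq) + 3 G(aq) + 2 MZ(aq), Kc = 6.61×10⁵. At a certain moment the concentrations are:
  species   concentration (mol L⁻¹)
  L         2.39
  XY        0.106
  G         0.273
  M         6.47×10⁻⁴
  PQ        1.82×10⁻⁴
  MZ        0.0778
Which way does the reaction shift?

Qc = [XY]³·[G]³·[MZ]² / ([PQ]³·[M]·[L]²) = (0.106)³·(0.273)³·(0.0778)² / ((1.82×10⁻⁴)³·(6.47×10⁻⁴)·(2.39)²) = 6.58×10⁶
Qc = 6.58×10⁶ > Kc = 6.61×10⁵, so the reverse reaction proceeds.

in the reverse direction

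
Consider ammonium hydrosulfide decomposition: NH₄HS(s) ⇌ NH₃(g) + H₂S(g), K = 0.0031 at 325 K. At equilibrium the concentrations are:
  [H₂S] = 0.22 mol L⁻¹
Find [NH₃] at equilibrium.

[NH₃] = 0.014 mol L⁻¹

(NH₄HS is a pure solid — omitted from K.)
At equilibrium, K = [NH₃]·[H₂S] = 0.0031.
([NH₃])·(0.22) = 0.0031
[NH₃] = 0.0141 = 0.014 mol L⁻¹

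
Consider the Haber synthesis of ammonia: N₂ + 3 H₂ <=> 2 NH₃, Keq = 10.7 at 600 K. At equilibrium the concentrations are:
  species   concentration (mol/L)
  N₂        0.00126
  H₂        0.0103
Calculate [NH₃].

[NH₃] = 1.21e-4 mol/L

At equilibrium, Keq = [NH₃]² / ([N₂]·[H₂]³) = 10.7.
([NH₃])² / ((0.00126)·(0.0103)³) = 10.7
[NH₃]² = 1.47e-8 ⇒ [NH₃] = 1.21e-4 mol/L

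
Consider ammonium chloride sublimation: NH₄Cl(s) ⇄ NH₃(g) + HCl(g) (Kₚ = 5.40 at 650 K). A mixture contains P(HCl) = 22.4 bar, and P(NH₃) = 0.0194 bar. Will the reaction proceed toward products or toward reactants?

toward products

(NH₄Cl is a pure solid — omitted from Qₚ.)
Qₚ = P(NH₃)·P(HCl) = (0.0194)·(22.4) = 0.435
Qₚ = 0.435 < Kₚ = 5.40, so the forward reaction proceeds.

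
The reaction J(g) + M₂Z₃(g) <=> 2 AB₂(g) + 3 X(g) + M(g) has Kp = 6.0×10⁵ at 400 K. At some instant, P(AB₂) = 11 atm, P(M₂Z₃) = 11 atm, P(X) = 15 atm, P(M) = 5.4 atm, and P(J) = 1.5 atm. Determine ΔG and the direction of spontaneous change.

Qp = P(AB₂)²·P(X)³·P(M) / (P(J)·P(M₂Z₃)) = (11)²·(15)³·(5.4) / ((1.5)·(11)) = 1.34×10⁵
ΔG = RT ln(Qp/Kp) = (8.314 J mol⁻¹ K⁻¹)(400 K) × ln(1.34×10⁵/6.0×10⁵)
   = (3.326 kJ/mol)(-1.499) = -4.99 kJ/mol
ΔG < 0, so the forward reaction is spontaneous (proceeds forward).

ΔG = -4.99 kJ/mol; the forward reaction is spontaneous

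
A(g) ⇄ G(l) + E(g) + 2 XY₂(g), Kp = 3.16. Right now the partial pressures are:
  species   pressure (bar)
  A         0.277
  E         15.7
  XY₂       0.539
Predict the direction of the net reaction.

(G is a pure liquid — omitted from Qp.)
Qp = P(E)·P(XY₂)² / P(A) = (15.7)·(0.539)² / (0.277) = 16.5
Qp = 16.5 > Kp = 3.16, so the reverse reaction proceeds.

toward reactants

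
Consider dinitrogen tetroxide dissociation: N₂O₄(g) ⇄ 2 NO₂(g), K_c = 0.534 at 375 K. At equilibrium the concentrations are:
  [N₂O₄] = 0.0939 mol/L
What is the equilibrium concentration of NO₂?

At equilibrium, K_c = [NO₂]² / [N₂O₄] = 0.534.
([NO₂])² / (0.0939) = 0.534
[NO₂]² = 0.0501 ⇒ [NO₂] = 0.224 mol/L

[NO₂] = 0.224 mol/L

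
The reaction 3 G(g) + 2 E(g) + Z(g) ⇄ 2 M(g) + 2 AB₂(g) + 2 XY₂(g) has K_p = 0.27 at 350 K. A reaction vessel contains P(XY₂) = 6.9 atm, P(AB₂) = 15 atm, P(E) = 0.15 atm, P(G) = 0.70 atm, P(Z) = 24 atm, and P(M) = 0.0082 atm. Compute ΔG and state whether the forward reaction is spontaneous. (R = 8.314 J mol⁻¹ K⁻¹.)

ΔG = 7.76 kJ/mol; the forward reaction is non-spontaneous

Q_p = P(M)²·P(AB₂)²·P(XY₂)² / (P(G)³·P(E)²·P(Z)) = (0.0082)²·(15)²·(6.9)² / ((0.70)³·(0.15)²·(24)) = 3.89
ΔG = RT ln(Q_p/K_p) = (8.314 J mol⁻¹ K⁻¹)(350 K) × ln(3.89/0.27)
   = (2.910 kJ/mol)(2.668) = 7.76 kJ/mol
ΔG > 0, so the forward reaction is non-spontaneous (proceeds in reverse).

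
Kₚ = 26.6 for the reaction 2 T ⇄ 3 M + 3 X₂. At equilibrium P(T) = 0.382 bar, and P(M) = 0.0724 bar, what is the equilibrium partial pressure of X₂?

P(X₂) = 21.7 bar

At equilibrium, Kₚ = P(M)³·P(X₂)³ / P(T)² = 26.6.
(0.0724)³·(P(X₂))³ / (0.382)² = 26.6
P(X₂)³ = 10200 ⇒ P(X₂) = 21.7 bar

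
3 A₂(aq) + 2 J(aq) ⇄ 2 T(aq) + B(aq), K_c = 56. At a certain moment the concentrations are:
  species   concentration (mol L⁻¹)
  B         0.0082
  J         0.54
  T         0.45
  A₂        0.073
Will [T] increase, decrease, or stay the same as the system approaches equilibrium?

increase

Q_c = [T]²·[B] / ([A₂]³·[J]²) = (0.45)²·(0.0082) / ((0.073)³·(0.54)²) = 15
Q_c = 15 < K_c = 56: net forward reaction.
T is a product, so it increases.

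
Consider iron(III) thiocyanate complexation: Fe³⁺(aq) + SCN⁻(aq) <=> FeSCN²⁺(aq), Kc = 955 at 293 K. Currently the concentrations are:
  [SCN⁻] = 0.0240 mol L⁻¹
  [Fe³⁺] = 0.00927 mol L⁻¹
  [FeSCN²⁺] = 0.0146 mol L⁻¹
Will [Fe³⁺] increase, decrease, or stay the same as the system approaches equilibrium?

decrease

Qc = [FeSCN²⁺] / ([Fe³⁺]·[SCN⁻]) = (0.0146) / ((0.00927)·(0.0240)) = 65.6
Qc = 65.6 < Kc = 955: net forward reaction.
Fe³⁺ is a reactant, so it decreases.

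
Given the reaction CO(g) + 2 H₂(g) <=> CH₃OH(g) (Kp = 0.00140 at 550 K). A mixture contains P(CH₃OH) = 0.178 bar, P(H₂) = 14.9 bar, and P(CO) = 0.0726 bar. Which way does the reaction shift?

Qp = P(CH₃OH) / (P(CO)·P(H₂)²) = (0.178) / ((0.0726)·(14.9)²) = 0.0110
Qp = 0.0110 > Kp = 0.00140, so the reverse reaction proceeds.

in the reverse direction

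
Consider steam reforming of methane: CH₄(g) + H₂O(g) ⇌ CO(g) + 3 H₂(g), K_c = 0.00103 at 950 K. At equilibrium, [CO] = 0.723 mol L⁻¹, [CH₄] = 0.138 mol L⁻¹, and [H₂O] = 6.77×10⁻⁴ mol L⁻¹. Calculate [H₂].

[H₂] = 0.00511 mol L⁻¹

At equilibrium, K_c = [CO]·[H₂]³ / ([CH₄]·[H₂O]) = 0.00103.
(0.723)·([H₂])³ / ((0.138)·(6.77×10⁻⁴)) = 0.00103
[H₂]³ = 1.33×10⁻⁷ ⇒ [H₂] = 0.00511 mol L⁻¹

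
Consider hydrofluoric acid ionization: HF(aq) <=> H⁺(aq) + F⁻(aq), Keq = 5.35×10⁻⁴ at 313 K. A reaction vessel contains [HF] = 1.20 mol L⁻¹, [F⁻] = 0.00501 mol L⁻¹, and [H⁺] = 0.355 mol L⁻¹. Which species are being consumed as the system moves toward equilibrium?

H⁺, F⁻ (products)

Q = [H⁺]·[F⁻] / [HF] = (0.355)·(0.00501) / (1.20) = 0.00148
Q = 0.00148 > Keq = 5.35×10⁻⁴: net reverse reaction.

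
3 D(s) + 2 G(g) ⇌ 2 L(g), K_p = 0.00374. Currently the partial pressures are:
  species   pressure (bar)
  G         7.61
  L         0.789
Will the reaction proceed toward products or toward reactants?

(D is a pure solid — omitted from Q_p.)
Q_p = P(L)² / P(G)² = (0.789)² / (7.61)² = 0.0107
Q_p = 0.0107 > K_p = 0.00374, so the reverse reaction proceeds.

reverse (toward reactants)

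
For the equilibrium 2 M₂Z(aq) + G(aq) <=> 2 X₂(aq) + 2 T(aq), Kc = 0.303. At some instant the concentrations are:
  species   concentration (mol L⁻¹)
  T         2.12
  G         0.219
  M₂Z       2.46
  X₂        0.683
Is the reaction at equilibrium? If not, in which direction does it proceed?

toward reactants

Qc = [X₂]²·[T]² / ([M₂Z]²·[G]) = (0.683)²·(2.12)² / ((2.46)²·(0.219)) = 1.58
Qc = 1.58 > Kc = 0.303, so the reverse reaction proceeds.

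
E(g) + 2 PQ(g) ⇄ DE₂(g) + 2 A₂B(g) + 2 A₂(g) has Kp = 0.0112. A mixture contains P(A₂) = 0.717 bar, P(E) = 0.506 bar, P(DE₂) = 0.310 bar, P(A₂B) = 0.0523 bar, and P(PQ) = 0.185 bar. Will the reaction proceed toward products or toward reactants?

to the left

Qp = P(DE₂)·P(A₂B)²·P(A₂)² / (P(E)·P(PQ)²) = (0.310)·(0.0523)²·(0.717)² / ((0.506)·(0.185)²) = 0.0252
Qp = 0.0252 > Kp = 0.0112, so the reverse reaction proceeds.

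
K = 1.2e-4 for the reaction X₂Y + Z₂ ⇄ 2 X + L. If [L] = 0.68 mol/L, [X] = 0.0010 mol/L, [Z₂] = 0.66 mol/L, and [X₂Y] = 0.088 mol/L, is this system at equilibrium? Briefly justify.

Q = [X]²·[L] / ([X₂Y]·[Z₂]) = (0.0010)²·(0.68) / ((0.088)·(0.66)) = 1.2e-5
Q = 1.2e-5 < K = 1.2e-4: net forward reaction.

no; Q < K, reaction proceeds forward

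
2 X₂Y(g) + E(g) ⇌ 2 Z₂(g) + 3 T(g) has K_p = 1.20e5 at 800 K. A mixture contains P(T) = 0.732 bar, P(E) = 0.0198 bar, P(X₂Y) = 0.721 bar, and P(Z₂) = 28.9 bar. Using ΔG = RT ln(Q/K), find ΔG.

Q_p = P(Z₂)²·P(T)³ / (P(X₂Y)²·P(E)) = (28.9)²·(0.732)³ / ((0.721)²·(0.0198)) = 31800
ΔG = RT ln(Q_p/K_p) = (8.314 J mol⁻¹ K⁻¹)(800 K) × ln(31800/1.20e5)
   = (6.651 kJ/mol)(-1.328) = -8.83 kJ/mol
ΔG < 0, so the forward reaction is spontaneous (proceeds forward).

ΔG = -8.83 kJ/mol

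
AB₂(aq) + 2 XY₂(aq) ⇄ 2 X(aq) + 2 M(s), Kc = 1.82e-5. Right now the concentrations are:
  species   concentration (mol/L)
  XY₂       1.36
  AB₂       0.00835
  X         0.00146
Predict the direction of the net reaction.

toward reactants

(M is a pure solid — omitted from Qc.)
Qc = [X]² / ([AB₂]·[XY₂]²) = (0.00146)² / ((0.00835)·(1.36)²) = 1.38e-4
Qc = 1.38e-4 > Kc = 1.82e-5, so the reverse reaction proceeds.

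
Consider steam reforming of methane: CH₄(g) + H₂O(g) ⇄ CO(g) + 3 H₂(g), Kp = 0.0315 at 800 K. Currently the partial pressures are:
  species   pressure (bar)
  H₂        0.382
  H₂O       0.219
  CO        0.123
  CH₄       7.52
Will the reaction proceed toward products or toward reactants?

Qp = P(CO)·P(H₂)³ / (P(CH₄)·P(H₂O)) = (0.123)·(0.382)³ / ((7.52)·(0.219)) = 0.00416
Qp = 0.00416 < Kp = 0.0315, so the forward reaction proceeds.

to the right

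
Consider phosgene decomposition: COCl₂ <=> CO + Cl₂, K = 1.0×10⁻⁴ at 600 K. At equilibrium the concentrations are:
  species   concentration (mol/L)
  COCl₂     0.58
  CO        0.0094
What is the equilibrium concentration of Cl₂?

At equilibrium, K = [CO]·[Cl₂] / [COCl₂] = 1.0×10⁻⁴.
(0.0094)·([Cl₂]) / (0.58) = 1.0×10⁻⁴
[Cl₂] = 0.00617 = 0.0062 mol/L

[Cl₂] = 0.0062 mol/L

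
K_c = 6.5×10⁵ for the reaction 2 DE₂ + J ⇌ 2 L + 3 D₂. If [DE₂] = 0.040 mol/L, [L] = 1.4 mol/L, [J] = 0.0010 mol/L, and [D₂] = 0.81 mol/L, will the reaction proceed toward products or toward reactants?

Q_c = [L]²·[D₂]³ / ([DE₂]²·[J]) = (1.4)²·(0.81)³ / ((0.040)²·(0.0010)) = 6.5×10⁵
Q_c = 6.5×10⁵ = K_c, so the system is already at equilibrium.

at equilibrium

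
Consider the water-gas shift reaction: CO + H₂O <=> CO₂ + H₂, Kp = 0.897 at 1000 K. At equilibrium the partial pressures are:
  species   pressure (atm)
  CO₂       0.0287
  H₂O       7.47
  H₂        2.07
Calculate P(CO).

P(CO) = 0.00887 atm

At equilibrium, Kp = P(CO₂)·P(H₂) / (P(CO)·P(H₂O)) = 0.897.
(0.0287)·(2.07) / ((P(CO))·(7.47)) = 0.897
P(CO) = 0.00887 atm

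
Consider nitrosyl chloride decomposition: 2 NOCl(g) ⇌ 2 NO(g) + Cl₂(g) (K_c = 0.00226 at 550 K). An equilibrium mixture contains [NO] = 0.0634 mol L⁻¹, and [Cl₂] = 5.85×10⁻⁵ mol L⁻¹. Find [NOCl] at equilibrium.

At equilibrium, K_c = [NO]²·[Cl₂] / [NOCl]² = 0.00226.
(0.0634)²·(5.85×10⁻⁵) / ([NOCl])² = 0.00226
[NOCl]² = 1.04×10⁻⁴ ⇒ [NOCl] = 0.0102 mol L⁻¹

[NOCl] = 0.0102 mol L⁻¹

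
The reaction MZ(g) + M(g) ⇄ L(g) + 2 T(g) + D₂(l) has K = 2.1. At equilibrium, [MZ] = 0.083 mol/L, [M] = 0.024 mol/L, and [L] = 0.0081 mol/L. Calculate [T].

(D₂ is a pure liquid — omitted from K.)
At equilibrium, K = [L]·[T]² / ([MZ]·[M]) = 2.1.
(0.0081)·([T])² / ((0.083)·(0.024)) = 2.1
[T]² = 0.516 ⇒ [T] = 0.72 mol/L

[T] = 0.72 mol/L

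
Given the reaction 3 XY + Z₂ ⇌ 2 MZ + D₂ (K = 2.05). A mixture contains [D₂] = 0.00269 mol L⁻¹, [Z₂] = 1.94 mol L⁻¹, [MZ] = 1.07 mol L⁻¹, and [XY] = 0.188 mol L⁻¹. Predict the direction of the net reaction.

forward (toward products)

Q = [MZ]²·[D₂] / ([XY]³·[Z₂]) = (1.07)²·(0.00269) / ((0.188)³·(1.94)) = 0.239
Q = 0.239 < K = 2.05, so the forward reaction proceeds.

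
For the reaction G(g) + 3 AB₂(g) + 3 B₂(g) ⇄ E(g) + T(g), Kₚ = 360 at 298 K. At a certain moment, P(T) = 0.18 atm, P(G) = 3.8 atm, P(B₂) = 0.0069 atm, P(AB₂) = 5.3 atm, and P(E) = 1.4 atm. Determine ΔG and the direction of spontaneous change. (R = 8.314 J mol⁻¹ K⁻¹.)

Qₚ = P(E)·P(T) / (P(G)·P(AB₂)³·P(B₂)³) = (1.4)·(0.18) / ((3.8)·(5.3)³·(0.0069)³) = 1360
ΔG = RT ln(Qₚ/Kₚ) = (8.314 J mol⁻¹ K⁻¹)(298 K) × ln(1360/360)
   = (2.478 kJ/mol)(1.329) = 3.29 kJ/mol
ΔG > 0, so the forward reaction is non-spontaneous (proceeds in reverse).

ΔG = 3.29 kJ/mol; the forward reaction is non-spontaneous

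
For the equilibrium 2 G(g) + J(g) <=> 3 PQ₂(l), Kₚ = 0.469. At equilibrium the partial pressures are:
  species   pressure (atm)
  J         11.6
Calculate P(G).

(PQ₂ is a pure liquid — omitted from Kₚ.)
At equilibrium, Kₚ = 1 / (P(G)²·P(J)) = 0.469.
1 / ((P(G))²·(11.6)) = 0.469
P(G)² = 0.184 ⇒ P(G) = 0.429 atm

P(G) = 0.429 atm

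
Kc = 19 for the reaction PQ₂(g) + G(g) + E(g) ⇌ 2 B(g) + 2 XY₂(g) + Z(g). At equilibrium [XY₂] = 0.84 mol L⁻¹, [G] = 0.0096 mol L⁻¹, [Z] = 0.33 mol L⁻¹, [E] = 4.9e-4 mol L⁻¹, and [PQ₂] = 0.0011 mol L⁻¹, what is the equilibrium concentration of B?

At equilibrium, Kc = [B]²·[XY₂]²·[Z] / ([PQ₂]·[G]·[E]) = 19.
([B])²·(0.84)²·(0.33) / ((0.0011)·(0.0096)·(4.9e-4)) = 19
[B]² = 4.22e-7 ⇒ [B] = 6.5e-4 mol L⁻¹

[B] = 6.5e-4 mol L⁻¹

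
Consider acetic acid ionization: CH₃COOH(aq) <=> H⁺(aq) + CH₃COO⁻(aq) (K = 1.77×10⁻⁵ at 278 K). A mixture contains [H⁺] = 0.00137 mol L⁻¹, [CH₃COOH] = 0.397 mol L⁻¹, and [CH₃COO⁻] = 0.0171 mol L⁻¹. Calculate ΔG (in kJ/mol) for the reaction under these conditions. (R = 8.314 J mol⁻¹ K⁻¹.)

Q = [H⁺]·[CH₃COO⁻] / [CH₃COOH] = (0.00137)·(0.0171) / (0.397) = 5.90×10⁻⁵
ΔG = RT ln(Q/K) = (8.314 J mol⁻¹ K⁻¹)(278 K) × ln(5.90×10⁻⁵/1.77×10⁻⁵)
   = (2.311 kJ/mol)(1.204) = 2.78 kJ/mol
ΔG > 0, so the forward reaction is non-spontaneous (proceeds in reverse).

ΔG = 2.78 kJ/mol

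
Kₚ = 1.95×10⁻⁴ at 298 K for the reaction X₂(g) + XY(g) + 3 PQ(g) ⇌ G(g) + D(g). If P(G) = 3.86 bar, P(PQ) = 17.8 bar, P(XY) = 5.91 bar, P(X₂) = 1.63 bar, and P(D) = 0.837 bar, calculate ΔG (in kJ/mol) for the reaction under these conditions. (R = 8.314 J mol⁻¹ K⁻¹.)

Qₚ = P(G)·P(D) / (P(X₂)·P(XY)·P(PQ)³) = (3.86)·(0.837) / ((1.63)·(5.91)·(17.8)³) = 5.95×10⁻⁵
ΔG = RT ln(Qₚ/Kₚ) = (8.314 J mol⁻¹ K⁻¹)(298 K) × ln(5.95×10⁻⁵/1.95×10⁻⁴)
   = (2.478 kJ/mol)(-1.187) = -2.94 kJ/mol
ΔG < 0, so the forward reaction is spontaneous (proceeds forward).

ΔG = -2.94 kJ/mol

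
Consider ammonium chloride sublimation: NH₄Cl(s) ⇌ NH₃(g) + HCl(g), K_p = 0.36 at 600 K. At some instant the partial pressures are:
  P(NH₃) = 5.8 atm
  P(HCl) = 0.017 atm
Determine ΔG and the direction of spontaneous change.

ΔG = -6.46 kJ/mol; the forward reaction is spontaneous

(NH₄Cl is a pure solid — omitted from Q_p.)
Q_p = P(NH₃)·P(HCl) = (5.8)·(0.017) = 0.0986
ΔG = RT ln(Q_p/K_p) = (8.314 J mol⁻¹ K⁻¹)(600 K) × ln(0.0986/0.36)
   = (4.988 kJ/mol)(-1.295) = -6.46 kJ/mol
ΔG < 0, so the forward reaction is spontaneous (proceeds forward).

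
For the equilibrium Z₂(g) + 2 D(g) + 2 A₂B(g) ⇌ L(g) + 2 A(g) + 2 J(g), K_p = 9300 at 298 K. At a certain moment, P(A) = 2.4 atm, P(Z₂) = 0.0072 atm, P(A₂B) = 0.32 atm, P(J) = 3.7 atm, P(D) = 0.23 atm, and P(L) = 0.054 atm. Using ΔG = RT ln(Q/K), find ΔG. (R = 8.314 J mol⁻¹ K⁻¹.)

Q_p = P(L)·P(A)²·P(J)² / (P(Z₂)·P(D)²·P(A₂B)²) = (0.054)·(2.4)²·(3.7)² / ((0.0072)·(0.23)²·(0.32)²) = 1.09×10⁵
ΔG = RT ln(Q_p/K_p) = (8.314 J mol⁻¹ K⁻¹)(298 K) × ln(1.09×10⁵/9300)
   = (2.478 kJ/mol)(2.461) = 6.10 kJ/mol
ΔG > 0, so the forward reaction is non-spontaneous (proceeds in reverse).

ΔG = 6.10 kJ/mol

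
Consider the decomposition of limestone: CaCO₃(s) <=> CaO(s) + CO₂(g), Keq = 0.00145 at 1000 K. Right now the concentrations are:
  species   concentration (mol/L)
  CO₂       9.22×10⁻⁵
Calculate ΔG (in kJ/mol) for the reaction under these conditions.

ΔG = -22.9 kJ/mol

(CaCO₃, CaO are pure solids — omitted from Q.)
Q = [CO₂] = 9.22×10⁻⁵
ΔG = RT ln(Q/Keq) = (8.314 J mol⁻¹ K⁻¹)(1000 K) × ln(9.22×10⁻⁵/0.00145)
   = (8.314 kJ/mol)(-2.755) = -22.9 kJ/mol
ΔG < 0, so the forward reaction is spontaneous (proceeds forward).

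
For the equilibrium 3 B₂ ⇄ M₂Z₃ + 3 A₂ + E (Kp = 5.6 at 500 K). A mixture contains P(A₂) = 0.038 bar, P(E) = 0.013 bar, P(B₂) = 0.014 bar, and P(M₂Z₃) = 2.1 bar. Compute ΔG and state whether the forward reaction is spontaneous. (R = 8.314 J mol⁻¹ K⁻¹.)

ΔG = -9.68 kJ/mol; the forward reaction is spontaneous

Qp = P(M₂Z₃)·P(A₂)³·P(E) / P(B₂)³ = (2.1)·(0.038)³·(0.013) / (0.014)³ = 0.546
ΔG = RT ln(Qp/Kp) = (8.314 J mol⁻¹ K⁻¹)(500 K) × ln(0.546/5.6)
   = (4.157 kJ/mol)(-2.328) = -9.68 kJ/mol
ΔG < 0, so the forward reaction is spontaneous (proceeds forward).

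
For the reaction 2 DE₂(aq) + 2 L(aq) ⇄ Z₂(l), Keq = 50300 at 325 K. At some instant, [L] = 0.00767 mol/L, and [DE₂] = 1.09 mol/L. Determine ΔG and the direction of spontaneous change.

(Z₂ is a pure liquid — omitted from Q.)
Q = 1 / ([DE₂]²·[L]²) = 1 / ((1.09)²·(0.00767)²) = 14300
ΔG = RT ln(Q/Keq) = (8.314 J mol⁻¹ K⁻¹)(325 K) × ln(14300/50300)
   = (2.702 kJ/mol)(-1.258) = -3.40 kJ/mol
ΔG < 0, so the forward reaction is spontaneous (proceeds forward).

ΔG = -3.40 kJ/mol; the forward reaction is spontaneous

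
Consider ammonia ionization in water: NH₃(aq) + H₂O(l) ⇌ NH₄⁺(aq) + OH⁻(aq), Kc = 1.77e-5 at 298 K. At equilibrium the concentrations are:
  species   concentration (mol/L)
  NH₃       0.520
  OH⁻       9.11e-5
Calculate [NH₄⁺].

(H₂O is a pure liquid — omitted from Kc.)
At equilibrium, Kc = [NH₄⁺]·[OH⁻] / [NH₃] = 1.77e-5.
([NH₄⁺])·(9.11e-5) / (0.520) = 1.77e-5
[NH₄⁺] = 0.101 mol/L

[NH₄⁺] = 0.101 mol/L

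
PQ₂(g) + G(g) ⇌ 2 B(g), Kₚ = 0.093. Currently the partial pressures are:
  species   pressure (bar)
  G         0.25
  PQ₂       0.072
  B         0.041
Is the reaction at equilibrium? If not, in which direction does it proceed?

neither direction; the system is at equilibrium

Qₚ = P(B)² / (P(PQ₂)·P(G)) = (0.041)² / ((0.072)·(0.25)) = 0.093
Qₚ = 0.093 = Kₚ, so the system is already at equilibrium.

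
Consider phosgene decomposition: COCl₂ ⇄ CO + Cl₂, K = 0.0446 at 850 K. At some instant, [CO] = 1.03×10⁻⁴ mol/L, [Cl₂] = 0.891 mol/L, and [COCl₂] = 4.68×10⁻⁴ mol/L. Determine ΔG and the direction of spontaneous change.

Q = [CO]·[Cl₂] / [COCl₂] = (1.03×10⁻⁴)·(0.891) / (4.68×10⁻⁴) = 0.196
ΔG = RT ln(Q/K) = (8.314 J mol⁻¹ K⁻¹)(850 K) × ln(0.196/0.0446)
   = (7.067 kJ/mol)(1.480) = 10.5 kJ/mol
ΔG > 0, so the forward reaction is non-spontaneous (proceeds in reverse).

ΔG = 10.5 kJ/mol; the forward reaction is non-spontaneous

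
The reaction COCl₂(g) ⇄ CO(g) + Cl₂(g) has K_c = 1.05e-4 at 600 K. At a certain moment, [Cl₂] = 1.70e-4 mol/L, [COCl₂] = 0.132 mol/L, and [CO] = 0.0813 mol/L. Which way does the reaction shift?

Q_c = [CO]·[Cl₂] / [COCl₂] = (0.0813)·(1.70e-4) / (0.132) = 1.05e-4
Q_c = 1.05e-4 = K_c, so the system is already at equilibrium.

neither direction; the system is at equilibrium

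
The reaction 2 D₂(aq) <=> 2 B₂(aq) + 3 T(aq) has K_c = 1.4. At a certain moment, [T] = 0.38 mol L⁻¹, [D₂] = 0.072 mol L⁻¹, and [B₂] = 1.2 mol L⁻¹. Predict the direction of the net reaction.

Q_c = [B₂]²·[T]³ / [D₂]² = (1.2)²·(0.38)³ / (0.072)² = 15
Q_c = 15 > K_c = 1.4, so the reverse reaction proceeds.

toward reactants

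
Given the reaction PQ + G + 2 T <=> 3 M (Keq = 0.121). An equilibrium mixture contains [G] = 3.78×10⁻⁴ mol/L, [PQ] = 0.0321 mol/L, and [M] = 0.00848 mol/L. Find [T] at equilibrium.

[T] = 0.644 mol/L

At equilibrium, Keq = [M]³ / ([PQ]·[G]·[T]²) = 0.121.
(0.00848)³ / ((0.0321)·(3.78×10⁻⁴)·([T])²) = 0.121
[T]² = 0.415 ⇒ [T] = 0.644 mol/L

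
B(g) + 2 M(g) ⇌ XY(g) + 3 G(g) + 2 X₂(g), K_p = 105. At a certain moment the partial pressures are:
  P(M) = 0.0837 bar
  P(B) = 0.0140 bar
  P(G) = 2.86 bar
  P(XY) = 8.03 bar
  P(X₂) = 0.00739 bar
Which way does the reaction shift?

at equilibrium

Q_p = P(XY)·P(G)³·P(X₂)² / (P(B)·P(M)²) = (8.03)·(2.86)³·(0.00739)² / ((0.0140)·(0.0837)²) = 105
Q_p = 105 = K_p, so the system is already at equilibrium.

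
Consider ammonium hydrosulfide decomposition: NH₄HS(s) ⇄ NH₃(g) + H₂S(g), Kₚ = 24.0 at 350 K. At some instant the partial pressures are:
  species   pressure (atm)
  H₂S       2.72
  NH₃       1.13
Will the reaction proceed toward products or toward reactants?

(NH₄HS is a pure solid — omitted from Qₚ.)
Qₚ = P(NH₃)·P(H₂S) = (1.13)·(2.72) = 3.07
Qₚ = 3.07 < Kₚ = 24.0, so the forward reaction proceeds.

to the right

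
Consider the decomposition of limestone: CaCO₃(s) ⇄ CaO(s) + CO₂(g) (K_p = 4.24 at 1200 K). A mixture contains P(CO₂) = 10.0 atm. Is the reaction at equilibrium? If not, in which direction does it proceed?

to the left

(CaCO₃, CaO are pure solids — omitted from Q_p.)
Q_p = P(CO₂) = 10.0
Q_p = 10.0 > K_p = 4.24, so the reverse reaction proceeds.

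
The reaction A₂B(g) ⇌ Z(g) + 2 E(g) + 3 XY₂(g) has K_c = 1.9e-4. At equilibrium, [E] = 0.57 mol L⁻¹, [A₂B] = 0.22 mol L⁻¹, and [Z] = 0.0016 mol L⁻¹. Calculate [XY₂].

[XY₂] = 0.43 mol L⁻¹

At equilibrium, K_c = [Z]·[E]²·[XY₂]³ / [A₂B] = 1.9e-4.
(0.0016)·(0.57)²·([XY₂])³ / (0.22) = 1.9e-4
[XY₂]³ = 0.0804 ⇒ [XY₂] = 0.43 mol L⁻¹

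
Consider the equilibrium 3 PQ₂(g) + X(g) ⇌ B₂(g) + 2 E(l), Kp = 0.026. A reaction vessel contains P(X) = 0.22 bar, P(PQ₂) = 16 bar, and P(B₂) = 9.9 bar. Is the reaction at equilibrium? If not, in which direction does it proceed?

(E is a pure liquid — omitted from Qp.)
Qp = P(B₂) / (P(PQ₂)³·P(X)) = (9.9) / ((16)³·(0.22)) = 0.011
Qp = 0.011 < Kp = 0.026, so the forward reaction proceeds.

in the forward direction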